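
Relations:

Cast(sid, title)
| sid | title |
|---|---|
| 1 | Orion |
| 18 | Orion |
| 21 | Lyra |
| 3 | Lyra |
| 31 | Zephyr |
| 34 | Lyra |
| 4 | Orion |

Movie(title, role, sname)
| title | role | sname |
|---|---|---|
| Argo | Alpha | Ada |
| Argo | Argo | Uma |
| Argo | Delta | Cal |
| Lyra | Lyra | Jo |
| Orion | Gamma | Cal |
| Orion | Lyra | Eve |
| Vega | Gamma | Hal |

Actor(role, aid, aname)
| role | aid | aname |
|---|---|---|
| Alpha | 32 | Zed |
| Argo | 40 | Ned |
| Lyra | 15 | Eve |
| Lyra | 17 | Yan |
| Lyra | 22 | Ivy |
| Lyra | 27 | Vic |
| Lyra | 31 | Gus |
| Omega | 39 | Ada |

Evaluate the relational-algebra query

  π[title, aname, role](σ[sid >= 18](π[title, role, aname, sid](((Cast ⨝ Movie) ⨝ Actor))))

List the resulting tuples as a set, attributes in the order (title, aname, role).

Joining Cast and Movie on title yields {(1, Orion, Gamma, Cal), (1, Orion, Lyra, Eve), (18, Orion, Gamma, Cal), (18, Orion, Lyra, Eve), (21, Lyra, Lyra, Jo), (3, Lyra, Lyra, Jo), (34, Lyra, Lyra, Jo), (4, Orion, Gamma, Cal), (4, Orion, Lyra, Eve)}.
Joining (Cast ⨝ Movie) and Actor on role yields {(1, Orion, Lyra, Eve, 15, Eve), (1, Orion, Lyra, Eve, 17, Yan), (1, Orion, Lyra, Eve, 22, Ivy), (1, Orion, Lyra, Eve, 27, Vic), (1, Orion, Lyra, Eve, 31, Gus), (18, Orion, Lyra, Eve, 15, Eve), (18, Orion, Lyra, Eve, 17, Yan), (18, Orion, Lyra, Eve, 22, Ivy), (18, Orion, Lyra, Eve, 27, Vic), (18, Orion, Lyra, Eve, 31, Gus), (21, Lyra, Lyra, Jo, 15, Eve), (21, Lyra, Lyra, Jo, 17, Yan), (21, Lyra, Lyra, Jo, 22, Ivy), (21, Lyra, Lyra, Jo, 27, Vic), (21, Lyra, Lyra, Jo, 31, Gus), (3, Lyra, Lyra, Jo, 15, Eve), (3, Lyra, Lyra, Jo, 17, Yan), (3, Lyra, Lyra, Jo, 22, Ivy), (3, Lyra, Lyra, Jo, 27, Vic), (3, Lyra, Lyra, Jo, 31, Gus), (34, Lyra, Lyra, Jo, 15, Eve), (34, Lyra, Lyra, Jo, 17, Yan), (34, Lyra, Lyra, Jo, 22, Ivy), (34, Lyra, Lyra, Jo, 27, Vic), (34, Lyra, Lyra, Jo, 31, Gus), (4, Orion, Lyra, Eve, 15, Eve), (4, Orion, Lyra, Eve, 17, Yan), (4, Orion, Lyra, Eve, 22, Ivy), (4, Orion, Lyra, Eve, 27, Vic), (4, Orion, Lyra, Eve, 31, Gus)}.
π[title, role, aname, sid]: project onto (title, role, aname, sid) → {(Lyra, Lyra, Eve, 21), (Lyra, Lyra, Eve, 3), (Lyra, Lyra, Eve, 34), (Lyra, Lyra, Gus, 21), (Lyra, Lyra, Gus, 3), (Lyra, Lyra, Gus, 34), (Lyra, Lyra, Ivy, 21), (Lyra, Lyra, Ivy, 3), (Lyra, Lyra, Ivy, 34), (Lyra, Lyra, Vic, 21), (Lyra, Lyra, Vic, 3), (Lyra, Lyra, Vic, 34), (Lyra, Lyra, Yan, 21), (Lyra, Lyra, Yan, 3), (Lyra, Lyra, Yan, 34), (Orion, Lyra, Eve, 1), (Orion, Lyra, Eve, 18), (Orion, Lyra, Eve, 4), (Orion, Lyra, Gus, 1), (Orion, Lyra, Gus, 18), (Orion, Lyra, Gus, 4), (Orion, Lyra, Ivy, 1), (Orion, Lyra, Ivy, 18), (Orion, Lyra, Ivy, 4), (Orion, Lyra, Vic, 1), (Orion, Lyra, Vic, 18), (Orion, Lyra, Vic, 4), (Orion, Lyra, Yan, 1), (Orion, Lyra, Yan, 18), (Orion, Lyra, Yan, 4)}
Filtering on sid >= 18 leaves {(Lyra, Lyra, Eve, 21), (Lyra, Lyra, Eve, 34), (Lyra, Lyra, Gus, 21), (Lyra, Lyra, Gus, 34), (Lyra, Lyra, Ivy, 21), (Lyra, Lyra, Ivy, 34), (Lyra, Lyra, Vic, 21), (Lyra, Lyra, Vic, 34), (Lyra, Lyra, Yan, 21), (Lyra, Lyra, Yan, 34), (Orion, Lyra, Eve, 18), (Orion, Lyra, Gus, 18), (Orion, Lyra, Ivy, 18), (Orion, Lyra, Vic, 18), (Orion, Lyra, Yan, 18)}.
π[title, aname, role]: project onto (title, aname, role) (5 duplicate(s) eliminated) → {(Lyra, Eve, Lyra), (Lyra, Gus, Lyra), (Lyra, Ivy, Lyra), (Lyra, Vic, Lyra), (Lyra, Yan, Lyra), (Orion, Eve, Lyra), (Orion, Gus, Lyra), (Orion, Ivy, Lyra), (Orion, Vic, Lyra), (Orion, Yan, Lyra)}

{(Lyra, Eve, Lyra), (Lyra, Gus, Lyra), (Lyra, Ivy, Lyra), (Lyra, Vic, Lyra), (Lyra, Yan, Lyra), (Orion, Eve, Lyra), (Orion, Gus, Lyra), (Orion, Ivy, Lyra), (Orion, Vic, Lyra), (Orion, Yan, Lyra)}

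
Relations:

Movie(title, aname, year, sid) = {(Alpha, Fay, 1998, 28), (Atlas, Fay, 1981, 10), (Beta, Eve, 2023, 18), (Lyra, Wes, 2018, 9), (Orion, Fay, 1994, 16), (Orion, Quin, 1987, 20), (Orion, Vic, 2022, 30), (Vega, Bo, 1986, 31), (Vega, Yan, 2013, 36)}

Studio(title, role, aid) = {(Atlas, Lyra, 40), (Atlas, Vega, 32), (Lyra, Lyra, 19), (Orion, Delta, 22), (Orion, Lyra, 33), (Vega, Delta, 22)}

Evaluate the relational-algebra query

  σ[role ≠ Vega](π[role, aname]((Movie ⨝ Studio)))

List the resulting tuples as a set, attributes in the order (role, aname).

{(Delta, Bo), (Delta, Fay), (Delta, Quin), (Delta, Vic), (Delta, Yan), (Lyra, Fay), (Lyra, Quin), (Lyra, Vic), (Lyra, Wes)}

Movie ⋈ Studio (natural join on title): {(Atlas, Fay, 1981, 10, Lyra, 40), (Atlas, Fay, 1981, 10, Vega, 32), (Lyra, Wes, 2018, 9, Lyra, 19), (Orion, Fay, 1994, 16, Delta, 22), (Orion, Fay, 1994, 16, Lyra, 33), (Orion, Quin, 1987, 20, Delta, 22), (Orion, Quin, 1987, 20, Lyra, 33), (Orion, Vic, 2022, 30, Delta, 22), (Orion, Vic, 2022, 30, Lyra, 33), (Vega, Bo, 1986, 31, Delta, 22), (Vega, Yan, 2013, 36, Delta, 22)}
Keep only column(s) role, aname (1 duplicate(s) eliminated): {(Delta, Bo), (Delta, Fay), (Delta, Quin), (Delta, Vic), (Delta, Yan), (Lyra, Fay), (Lyra, Quin), (Lyra, Vic), (Lyra, Wes), (Vega, Fay)}
σ[role ≠ Vega]: keep tuples satisfying role ≠ Vega → {(Delta, Bo), (Delta, Fay), (Delta, Quin), (Delta, Vic), (Delta, Yan), (Lyra, Fay), (Lyra, Quin), (Lyra, Vic), (Lyra, Wes)}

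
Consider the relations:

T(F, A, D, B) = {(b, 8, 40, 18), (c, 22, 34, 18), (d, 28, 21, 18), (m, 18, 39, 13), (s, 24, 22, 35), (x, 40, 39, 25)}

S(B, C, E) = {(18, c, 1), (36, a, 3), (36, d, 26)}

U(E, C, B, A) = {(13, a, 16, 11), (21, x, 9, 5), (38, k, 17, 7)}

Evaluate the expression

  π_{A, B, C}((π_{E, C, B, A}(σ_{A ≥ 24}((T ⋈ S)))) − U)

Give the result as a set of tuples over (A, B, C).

Joining T and S on B yields {(b, 8, 40, 18, c, 1), (c, 22, 34, 18, c, 1), (d, 28, 21, 18, c, 1)}.
Apply σ_{A ≥ 24}; surviving tuples: {(d, 28, 21, 18, c, 1)}
Projecting to E, C, B, A: {(1, c, 18, 28)}
Difference: {(1, c, 18, 28)} with {(13, a, 16, 11), (21, x, 9, 5), (38, k, 17, 7)} → {(1, c, 18, 28)}
Projecting to A, B, C: {(28, 18, c)}

{(28, 18, c)}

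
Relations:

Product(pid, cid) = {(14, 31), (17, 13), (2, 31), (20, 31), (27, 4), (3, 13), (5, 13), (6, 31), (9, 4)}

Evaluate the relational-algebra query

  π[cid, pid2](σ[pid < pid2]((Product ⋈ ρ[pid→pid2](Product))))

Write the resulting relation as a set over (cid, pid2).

ρ[pid→pid2]: schema becomes (pid2, cid); tuples unchanged.
Natural join on cid: {(14, 31, 14), (14, 31, 2), (14, 31, 20), (14, 31, 6), (17, 13, 17), (17, 13, 3), (17, 13, 5), (2, 31, 14), (2, 31, 2), (2, 31, 20), (2, 31, 6), (20, 31, 14), (20, 31, 2), (20, 31, 20), (20, 31, 6), (27, 4, 27), (27, 4, 9), (3, 13, 17), (3, 13, 3), (3, 13, 5), (5, 13, 17), (5, 13, 3), (5, 13, 5), (6, 31, 14), (6, 31, 2), (6, 31, 20), (6, 31, 6), (9, 4, 27), (9, 4, 9)}
Filtering on pid < pid2 leaves {(14, 31, 20), (2, 31, 14), (2, 31, 20), (2, 31, 6), (3, 13, 17), (3, 13, 5), (5, 13, 17), (6, 31, 14), (6, 31, 20), (9, 4, 27)}.
π[cid, pid2]: project onto (cid, pid2) (4 duplicate(s) eliminated) → {(13, 17), (13, 5), (31, 14), (31, 20), (31, 6), (4, 27)}

{(13, 17), (13, 5), (31, 14), (31, 20), (31, 6), (4, 27)}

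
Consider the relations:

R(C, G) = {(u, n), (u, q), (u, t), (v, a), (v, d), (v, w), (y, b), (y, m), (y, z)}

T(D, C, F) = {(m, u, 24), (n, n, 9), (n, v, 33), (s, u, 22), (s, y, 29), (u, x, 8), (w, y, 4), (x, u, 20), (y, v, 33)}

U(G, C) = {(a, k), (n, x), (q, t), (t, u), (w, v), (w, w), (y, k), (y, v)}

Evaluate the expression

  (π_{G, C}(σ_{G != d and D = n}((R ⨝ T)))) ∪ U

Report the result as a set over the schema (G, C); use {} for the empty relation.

{(a, k), (a, v), (n, x), (q, t), (t, u), (w, v), (w, w), (y, k), (y, v)}

Natural join on C: {(u, n, m, 24), (u, n, s, 22), (u, n, x, 20), (u, q, m, 24), (u, q, s, 22), (u, q, x, 20), (u, t, m, 24), (u, t, s, 22), (u, t, x, 20), (v, a, n, 33), (v, a, y, 33), (v, d, n, 33), (v, d, y, 33), (v, w, n, 33), (v, w, y, 33), (y, b, s, 29), (y, b, w, 4), (y, m, s, 29), (y, m, w, 4), (y, z, s, 29), (y, z, w, 4)}
Filtering on G != d and D = n leaves {(v, a, n, 33), (v, w, n, 33)}.
Projecting to G, C: {(a, v), (w, v)}
Set union of the two operands is {(a, k), (a, v), (n, x), (q, t), (t, u), (w, v), (w, w), (y, k), (y, v)}.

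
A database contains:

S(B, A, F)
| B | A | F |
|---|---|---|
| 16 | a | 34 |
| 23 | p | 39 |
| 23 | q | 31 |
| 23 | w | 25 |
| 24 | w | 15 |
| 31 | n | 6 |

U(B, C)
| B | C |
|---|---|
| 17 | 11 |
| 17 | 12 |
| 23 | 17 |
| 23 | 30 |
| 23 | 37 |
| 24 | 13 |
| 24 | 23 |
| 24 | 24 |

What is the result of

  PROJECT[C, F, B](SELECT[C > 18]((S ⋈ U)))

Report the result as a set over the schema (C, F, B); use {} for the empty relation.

{(23, 15, 24), (24, 15, 24), (30, 25, 23), (30, 31, 23), (30, 39, 23), (37, 25, 23), (37, 31, 23), (37, 39, 23)}

Natural join on B: {(23, p, 39, 17), (23, p, 39, 30), (23, p, 39, 37), (23, q, 31, 17), (23, q, 31, 30), (23, q, 31, 37), (23, w, 25, 17), (23, w, 25, 30), (23, w, 25, 37), (24, w, 15, 13), (24, w, 15, 23), (24, w, 15, 24)}
σ[C > 18]: keep tuples satisfying C > 18 → {(23, p, 39, 30), (23, p, 39, 37), (23, q, 31, 30), (23, q, 31, 37), (23, w, 25, 30), (23, w, 25, 37), (24, w, 15, 23), (24, w, 15, 24)}
π_{C, F, B} gives {(23, 15, 24), (24, 15, 24), (30, 25, 23), (30, 31, 23), (30, 39, 23), (37, 25, 23), (37, 31, 23), (37, 39, 23)}.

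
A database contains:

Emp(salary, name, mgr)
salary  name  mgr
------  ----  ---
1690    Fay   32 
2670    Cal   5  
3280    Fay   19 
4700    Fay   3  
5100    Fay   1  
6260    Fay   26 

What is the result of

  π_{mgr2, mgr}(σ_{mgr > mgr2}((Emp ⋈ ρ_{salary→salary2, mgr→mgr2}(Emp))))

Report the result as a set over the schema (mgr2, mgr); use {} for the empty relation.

ρ[salary→salary2, mgr→mgr2]: schema becomes (salary2, name, mgr2); tuples unchanged.
Joining Emp and ρ_{salary→salary2, mgr→mgr2}(Emp) on name yields {(1690, Fay, 32, 1690, 32), (1690, Fay, 32, 3280, 19), (1690, Fay, 32, 4700, 3), (1690, Fay, 32, 5100, 1), (1690, Fay, 32, 6260, 26), (2670, Cal, 5, 2670, 5), (3280, Fay, 19, 1690, 32), (3280, Fay, 19, 3280, 19), (3280, Fay, 19, 4700, 3), (3280, Fay, 19, 5100, 1), (3280, Fay, 19, 6260, 26), (4700, Fay, 3, 1690, 32), (4700, Fay, 3, 3280, 19), (4700, Fay, 3, 4700, 3), (4700, Fay, 3, 5100, 1), (4700, Fay, 3, 6260, 26), (5100, Fay, 1, 1690, 32), (5100, Fay, 1, 3280, 19), (5100, Fay, 1, 4700, 3), (5100, Fay, 1, 5100, 1), (5100, Fay, 1, 6260, 26), (6260, Fay, 26, 1690, 32), (6260, Fay, 26, 3280, 19), (6260, Fay, 26, 4700, 3), (6260, Fay, 26, 5100, 1), (6260, Fay, 26, 6260, 26)}.
Apply σ_{mgr > mgr2}; surviving tuples: {(1690, Fay, 32, 3280, 19), (1690, Fay, 32, 4700, 3), (1690, Fay, 32, 5100, 1), (1690, Fay, 32, 6260, 26), (3280, Fay, 19, 4700, 3), (3280, Fay, 19, 5100, 1), (4700, Fay, 3, 5100, 1), (6260, Fay, 26, 3280, 19), (6260, Fay, 26, 4700, 3), (6260, Fay, 26, 5100, 1)}
Projecting to mgr2, mgr: {(1, 19), (1, 26), (1, 3), (1, 32), (19, 26), (19, 32), (26, 32), (3, 19), (3, 26), (3, 32)}

{(1, 19), (1, 26), (1, 3), (1, 32), (19, 26), (19, 32), (26, 32), (3, 19), (3, 26), (3, 32)}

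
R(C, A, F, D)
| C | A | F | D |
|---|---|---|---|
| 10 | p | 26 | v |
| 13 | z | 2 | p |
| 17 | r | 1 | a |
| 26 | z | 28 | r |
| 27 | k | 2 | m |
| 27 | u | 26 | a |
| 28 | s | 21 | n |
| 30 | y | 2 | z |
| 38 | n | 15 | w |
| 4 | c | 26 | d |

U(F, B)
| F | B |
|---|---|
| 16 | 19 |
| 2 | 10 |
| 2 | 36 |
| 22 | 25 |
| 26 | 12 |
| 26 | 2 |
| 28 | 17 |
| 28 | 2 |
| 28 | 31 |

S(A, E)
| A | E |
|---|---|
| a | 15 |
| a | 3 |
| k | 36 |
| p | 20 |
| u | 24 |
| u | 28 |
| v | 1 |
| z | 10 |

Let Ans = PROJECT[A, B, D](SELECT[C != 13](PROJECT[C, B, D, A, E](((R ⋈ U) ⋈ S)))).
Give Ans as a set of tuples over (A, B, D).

Joining R and U on F yields {(10, p, 26, v, 12), (10, p, 26, v, 2), (13, z, 2, p, 10), (13, z, 2, p, 36), (26, z, 28, r, 17), (26, z, 28, r, 2), (26, z, 28, r, 31), (27, k, 2, m, 10), (27, k, 2, m, 36), (27, u, 26, a, 12), (27, u, 26, a, 2), (30, y, 2, z, 10), (30, y, 2, z, 36), (4, c, 26, d, 12), (4, c, 26, d, 2)}.
Joining (R ⋈ U) and S on A yields {(10, p, 26, v, 12, 20), (10, p, 26, v, 2, 20), (13, z, 2, p, 10, 10), (13, z, 2, p, 36, 10), (26, z, 28, r, 17, 10), (26, z, 28, r, 2, 10), (26, z, 28, r, 31, 10), (27, k, 2, m, 10, 36), (27, k, 2, m, 36, 36), (27, u, 26, a, 12, 24), (27, u, 26, a, 12, 28), (27, u, 26, a, 2, 24), (27, u, 26, a, 2, 28)}.
Keep only column(s) C, B, D, A, E: {(10, 12, v, p, 20), (10, 2, v, p, 20), (13, 10, p, z, 10), (13, 36, p, z, 10), (26, 17, r, z, 10), (26, 2, r, z, 10), (26, 31, r, z, 10), (27, 10, m, k, 36), (27, 12, a, u, 24), (27, 12, a, u, 28), (27, 2, a, u, 24), (27, 2, a, u, 28), (27, 36, m, k, 36)}
σ[C != 13]: keep tuples satisfying C != 13 → {(10, 12, v, p, 20), (10, 2, v, p, 20), (26, 17, r, z, 10), (26, 2, r, z, 10), (26, 31, r, z, 10), (27, 10, m, k, 36), (27, 12, a, u, 24), (27, 12, a, u, 28), (27, 2, a, u, 24), (27, 2, a, u, 28), (27, 36, m, k, 36)}
Keep only column(s) A, B, D (2 duplicate(s) eliminated): {(k, 10, m), (k, 36, m), (p, 12, v), (p, 2, v), (u, 12, a), (u, 2, a), (z, 17, r), (z, 2, r), (z, 31, r)}

{(k, 10, m), (k, 36, m), (p, 12, v), (p, 2, v), (u, 12, a), (u, 2, a), (z, 17, r), (z, 2, r), (z, 31, r)}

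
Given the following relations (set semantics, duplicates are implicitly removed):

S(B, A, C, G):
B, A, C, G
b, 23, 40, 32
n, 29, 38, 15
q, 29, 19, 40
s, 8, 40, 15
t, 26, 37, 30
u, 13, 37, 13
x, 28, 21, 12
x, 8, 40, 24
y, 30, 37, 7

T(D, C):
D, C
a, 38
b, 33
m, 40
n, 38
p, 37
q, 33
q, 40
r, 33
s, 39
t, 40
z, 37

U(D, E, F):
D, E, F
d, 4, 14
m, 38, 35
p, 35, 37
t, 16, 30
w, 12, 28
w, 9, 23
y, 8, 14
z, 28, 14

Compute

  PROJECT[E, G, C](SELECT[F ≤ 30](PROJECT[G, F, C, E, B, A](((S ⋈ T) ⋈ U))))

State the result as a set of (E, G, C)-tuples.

Joining S and T on C yields {(b, 23, 40, 32, m), (b, 23, 40, 32, q), (b, 23, 40, 32, t), (n, 29, 38, 15, a), (n, 29, 38, 15, n), (s, 8, 40, 15, m), (s, 8, 40, 15, q), (s, 8, 40, 15, t), (t, 26, 37, 30, p), (t, 26, 37, 30, z), (u, 13, 37, 13, p), (u, 13, 37, 13, z), (x, 8, 40, 24, m), (x, 8, 40, 24, q), (x, 8, 40, 24, t), (y, 30, 37, 7, p), (y, 30, 37, 7, z)}.
Joining (S ⋈ T) and U on D yields {(b, 23, 40, 32, m, 38, 35), (b, 23, 40, 32, t, 16, 30), (s, 8, 40, 15, m, 38, 35), (s, 8, 40, 15, t, 16, 30), (t, 26, 37, 30, p, 35, 37), (t, 26, 37, 30, z, 28, 14), (u, 13, 37, 13, p, 35, 37), (u, 13, 37, 13, z, 28, 14), (x, 8, 40, 24, m, 38, 35), (x, 8, 40, 24, t, 16, 30), (y, 30, 37, 7, p, 35, 37), (y, 30, 37, 7, z, 28, 14)}.
Projecting to G, F, C, E, B, A: {(13, 14, 37, 28, u, 13), (13, 37, 37, 35, u, 13), (15, 30, 40, 16, s, 8), (15, 35, 40, 38, s, 8), (24, 30, 40, 16, x, 8), (24, 35, 40, 38, x, 8), (30, 14, 37, 28, t, 26), (30, 37, 37, 35, t, 26), (32, 30, 40, 16, b, 23), (32, 35, 40, 38, b, 23), (7, 14, 37, 28, y, 30), (7, 37, 37, 35, y, 30)}
Filtering on F ≤ 30 leaves {(13, 14, 37, 28, u, 13), (15, 30, 40, 16, s, 8), (24, 30, 40, 16, x, 8), (30, 14, 37, 28, t, 26), (32, 30, 40, 16, b, 23), (7, 14, 37, 28, y, 30)}.
Projecting to E, G, C: {(16, 15, 40), (16, 24, 40), (16, 32, 40), (28, 13, 37), (28, 30, 37), (28, 7, 37)}

{(16, 15, 40), (16, 24, 40), (16, 32, 40), (28, 13, 37), (28, 30, 37), (28, 7, 37)}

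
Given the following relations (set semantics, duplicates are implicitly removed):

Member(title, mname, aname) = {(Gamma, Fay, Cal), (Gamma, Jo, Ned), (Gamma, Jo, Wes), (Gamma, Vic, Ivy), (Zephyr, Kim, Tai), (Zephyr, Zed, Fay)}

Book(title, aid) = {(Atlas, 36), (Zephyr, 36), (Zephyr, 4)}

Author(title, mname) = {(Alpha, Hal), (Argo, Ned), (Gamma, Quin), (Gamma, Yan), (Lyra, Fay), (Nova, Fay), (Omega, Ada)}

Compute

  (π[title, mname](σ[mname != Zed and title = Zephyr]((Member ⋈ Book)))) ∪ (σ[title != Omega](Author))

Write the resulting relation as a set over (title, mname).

{(Alpha, Hal), (Argo, Ned), (Gamma, Quin), (Gamma, Yan), (Lyra, Fay), (Nova, Fay), (Zephyr, Kim)}

Natural join on title: {(Zephyr, Kim, Tai, 36), (Zephyr, Kim, Tai, 4), (Zephyr, Zed, Fay, 36), (Zephyr, Zed, Fay, 4)}
Selection mname != Zed and title = Zephyr: {(Zephyr, Kim, Tai, 36), (Zephyr, Kim, Tai, 4)}
π[title, mname]: project onto (title, mname) (1 duplicate(s) eliminated) → {(Zephyr, Kim)}
Selection title != Omega: {(Alpha, Hal), (Argo, Ned), (Gamma, Quin), (Gamma, Yan), (Lyra, Fay), (Nova, Fay)}
Set union of the two operands is {(Alpha, Hal), (Argo, Ned), (Gamma, Quin), (Gamma, Yan), (Lyra, Fay), (Nova, Fay), (Zephyr, Kim)}.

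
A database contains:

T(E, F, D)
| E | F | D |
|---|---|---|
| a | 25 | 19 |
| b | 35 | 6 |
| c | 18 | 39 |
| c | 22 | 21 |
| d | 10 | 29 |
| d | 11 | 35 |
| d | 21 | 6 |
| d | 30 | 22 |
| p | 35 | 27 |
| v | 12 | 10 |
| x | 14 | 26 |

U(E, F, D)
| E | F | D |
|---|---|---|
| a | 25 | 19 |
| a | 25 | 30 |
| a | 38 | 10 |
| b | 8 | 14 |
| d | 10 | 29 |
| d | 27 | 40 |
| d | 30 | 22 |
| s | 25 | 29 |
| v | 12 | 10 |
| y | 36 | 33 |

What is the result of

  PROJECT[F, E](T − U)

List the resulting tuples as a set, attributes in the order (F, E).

{(11, d), (14, x), (18, c), (21, d), (22, c), (35, b), (35, p)}

Taking the difference: {(b, 35, 6), (c, 18, 39), (c, 22, 21), (d, 11, 35), (d, 21, 6), (p, 35, 27), (x, 14, 26)}
Keep only column(s) F, E: {(11, d), (14, x), (18, c), (21, d), (22, c), (35, b), (35, p)}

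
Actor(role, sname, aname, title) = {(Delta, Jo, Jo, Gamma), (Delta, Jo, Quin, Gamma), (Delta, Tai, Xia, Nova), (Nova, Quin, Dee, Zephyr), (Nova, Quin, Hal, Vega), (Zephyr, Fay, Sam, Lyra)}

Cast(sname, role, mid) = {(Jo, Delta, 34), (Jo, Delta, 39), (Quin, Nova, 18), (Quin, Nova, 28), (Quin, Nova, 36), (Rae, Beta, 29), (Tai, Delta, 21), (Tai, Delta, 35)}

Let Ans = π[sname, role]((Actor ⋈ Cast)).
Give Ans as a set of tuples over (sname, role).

{(Jo, Delta), (Quin, Nova), (Tai, Delta)}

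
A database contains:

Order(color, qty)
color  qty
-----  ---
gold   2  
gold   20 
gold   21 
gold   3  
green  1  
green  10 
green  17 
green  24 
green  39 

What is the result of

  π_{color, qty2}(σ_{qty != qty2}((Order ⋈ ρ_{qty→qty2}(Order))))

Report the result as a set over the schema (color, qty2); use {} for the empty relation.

ρ[qty→qty2]: schema becomes (color, qty2); tuples unchanged.
Natural join on color: {(gold, 2, 2), (gold, 2, 20), (gold, 2, 21), (gold, 2, 3), (gold, 20, 2), (gold, 20, 20), (gold, 20, 21), (gold, 20, 3), (gold, 21, 2), (gold, 21, 20), (gold, 21, 21), (gold, 21, 3), (gold, 3, 2), (gold, 3, 20), (gold, 3, 21), (gold, 3, 3), (green, 1, 1), (green, 1, 10), (green, 1, 17), (green, 1, 24), (green, 1, 39), (green, 10, 1), (green, 10, 10), (green, 10, 17), (green, 10, 24), (green, 10, 39), (green, 17, 1), (green, 17, 10), (green, 17, 17), (green, 17, 24), (green, 17, 39), (green, 24, 1), (green, 24, 10), (green, 24, 17), (green, 24, 24), (green, 24, 39), (green, 39, 1), (green, 39, 10), (green, 39, 17), (green, 39, 24), (green, 39, 39)}
Filtering on qty != qty2 leaves {(gold, 2, 20), (gold, 2, 21), (gold, 2, 3), (gold, 20, 2), (gold, 20, 21), (gold, 20, 3), (gold, 21, 2), (gold, 21, 20), (gold, 21, 3), (gold, 3, 2), (gold, 3, 20), (gold, 3, 21), (green, 1, 10), (green, 1, 17), (green, 1, 24), (green, 1, 39), (green, 10, 1), (green, 10, 17), (green, 10, 24), (green, 10, 39), (green, 17, 1), (green, 17, 10), (green, 17, 24), (green, 17, 39), (green, 24, 1), (green, 24, 10), (green, 24, 17), (green, 24, 39), (green, 39, 1), (green, 39, 10), (green, 39, 17), (green, 39, 24)}.
π[color, qty2]: project onto (color, qty2) (23 duplicate(s) eliminated) → {(gold, 2), (gold, 20), (gold, 21), (gold, 3), (green, 1), (green, 10), (green, 17), (green, 24), (green, 39)}

{(gold, 2), (gold, 20), (gold, 21), (gold, 3), (green, 1), (green, 10), (green, 17), (green, 24), (green, 39)}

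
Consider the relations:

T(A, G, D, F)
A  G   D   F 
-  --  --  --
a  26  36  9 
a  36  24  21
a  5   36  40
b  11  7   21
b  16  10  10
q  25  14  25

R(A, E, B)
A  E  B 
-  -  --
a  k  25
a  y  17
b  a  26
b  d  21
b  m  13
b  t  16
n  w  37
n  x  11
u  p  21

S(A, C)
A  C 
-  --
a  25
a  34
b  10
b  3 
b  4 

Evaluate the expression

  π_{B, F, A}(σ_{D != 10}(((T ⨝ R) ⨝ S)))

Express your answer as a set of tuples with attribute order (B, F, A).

{(13, 21, b), (16, 21, b), (17, 21, a), (17, 40, a), (17, 9, a), (21, 21, b), (25, 21, a), (25, 40, a), (25, 9, a), (26, 21, b)}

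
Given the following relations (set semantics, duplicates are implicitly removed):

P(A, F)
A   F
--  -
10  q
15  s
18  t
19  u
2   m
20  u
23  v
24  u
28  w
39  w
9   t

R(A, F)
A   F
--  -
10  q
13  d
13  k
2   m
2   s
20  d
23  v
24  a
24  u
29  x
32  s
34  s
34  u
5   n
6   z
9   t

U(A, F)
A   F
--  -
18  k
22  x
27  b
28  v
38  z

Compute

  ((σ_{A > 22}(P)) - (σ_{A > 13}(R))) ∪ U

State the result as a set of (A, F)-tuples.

Selection A > 22: {(23, v), (24, u), (28, w), (39, w)}
Selection A > 13: {(20, d), (23, v), (24, a), (24, u), (29, x), (32, s), (34, s), (34, u)}
Set difference of the two operands is {(28, w), (39, w)}.
Set union of the two operands is {(18, k), (22, x), (27, b), (28, v), (28, w), (38, z), (39, w)}.

{(18, k), (22, x), (27, b), (28, v), (28, w), (38, z), (39, w)}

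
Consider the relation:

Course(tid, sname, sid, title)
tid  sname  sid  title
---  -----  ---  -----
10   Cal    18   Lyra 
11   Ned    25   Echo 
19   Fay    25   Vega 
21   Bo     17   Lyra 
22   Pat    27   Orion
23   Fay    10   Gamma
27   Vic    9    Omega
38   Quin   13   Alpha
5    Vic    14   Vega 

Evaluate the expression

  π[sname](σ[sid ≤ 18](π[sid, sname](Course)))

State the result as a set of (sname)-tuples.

{Bo, Cal, Fay, Quin, Vic}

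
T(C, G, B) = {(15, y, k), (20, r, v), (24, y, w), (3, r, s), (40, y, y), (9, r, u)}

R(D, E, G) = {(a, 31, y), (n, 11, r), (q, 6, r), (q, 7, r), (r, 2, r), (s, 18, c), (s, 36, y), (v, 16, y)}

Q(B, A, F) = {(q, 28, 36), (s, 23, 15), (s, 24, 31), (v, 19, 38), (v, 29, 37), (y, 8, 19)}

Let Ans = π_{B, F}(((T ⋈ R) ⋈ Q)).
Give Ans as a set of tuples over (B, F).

{(s, 15), (s, 31), (v, 37), (v, 38), (y, 19)}

Natural join on G: {(15, y, k, a, 31), (15, y, k, s, 36), (15, y, k, v, 16), (20, r, v, n, 11), (20, r, v, q, 6), (20, r, v, q, 7), (20, r, v, r, 2), (24, y, w, a, 31), (24, y, w, s, 36), (24, y, w, v, 16), (3, r, s, n, 11), (3, r, s, q, 6), (3, r, s, q, 7), (3, r, s, r, 2), (40, y, y, a, 31), (40, y, y, s, 36), (40, y, y, v, 16), (9, r, u, n, 11), (9, r, u, q, 6), (9, r, u, q, 7), (9, r, u, r, 2)}
Natural join on B: {(20, r, v, n, 11, 19, 38), (20, r, v, n, 11, 29, 37), (20, r, v, q, 6, 19, 38), (20, r, v, q, 6, 29, 37), (20, r, v, q, 7, 19, 38), (20, r, v, q, 7, 29, 37), (20, r, v, r, 2, 19, 38), (20, r, v, r, 2, 29, 37), (3, r, s, n, 11, 23, 15), (3, r, s, n, 11, 24, 31), (3, r, s, q, 6, 23, 15), (3, r, s, q, 6, 24, 31), (3, r, s, q, 7, 23, 15), (3, r, s, q, 7, 24, 31), (3, r, s, r, 2, 23, 15), (3, r, s, r, 2, 24, 31), (40, y, y, a, 31, 8, 19), (40, y, y, s, 36, 8, 19), (40, y, y, v, 16, 8, 19)}
π[B, F]: project onto (B, F) (14 duplicate(s) eliminated) → {(s, 15), (s, 31), (v, 37), (v, 38), (y, 19)}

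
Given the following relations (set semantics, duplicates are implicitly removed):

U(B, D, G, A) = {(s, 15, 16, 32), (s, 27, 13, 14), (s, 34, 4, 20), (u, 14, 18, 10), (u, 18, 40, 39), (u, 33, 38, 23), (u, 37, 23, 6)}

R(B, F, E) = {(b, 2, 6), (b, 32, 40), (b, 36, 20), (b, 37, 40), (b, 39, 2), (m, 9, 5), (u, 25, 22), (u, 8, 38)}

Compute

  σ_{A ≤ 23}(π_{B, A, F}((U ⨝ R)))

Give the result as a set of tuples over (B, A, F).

Joining U and R on B yields {(u, 14, 18, 10, 25, 22), (u, 14, 18, 10, 8, 38), (u, 18, 40, 39, 25, 22), (u, 18, 40, 39, 8, 38), (u, 33, 38, 23, 25, 22), (u, 33, 38, 23, 8, 38), (u, 37, 23, 6, 25, 22), (u, 37, 23, 6, 8, 38)}.
π_{B, A, F} gives {(u, 10, 25), (u, 10, 8), (u, 23, 25), (u, 23, 8), (u, 39, 25), (u, 39, 8), (u, 6, 25), (u, 6, 8)}.
Filtering on A ≤ 23 leaves {(u, 10, 25), (u, 10, 8), (u, 23, 25), (u, 23, 8), (u, 6, 25), (u, 6, 8)}.

{(u, 10, 25), (u, 10, 8), (u, 23, 25), (u, 23, 8), (u, 6, 25), (u, 6, 8)}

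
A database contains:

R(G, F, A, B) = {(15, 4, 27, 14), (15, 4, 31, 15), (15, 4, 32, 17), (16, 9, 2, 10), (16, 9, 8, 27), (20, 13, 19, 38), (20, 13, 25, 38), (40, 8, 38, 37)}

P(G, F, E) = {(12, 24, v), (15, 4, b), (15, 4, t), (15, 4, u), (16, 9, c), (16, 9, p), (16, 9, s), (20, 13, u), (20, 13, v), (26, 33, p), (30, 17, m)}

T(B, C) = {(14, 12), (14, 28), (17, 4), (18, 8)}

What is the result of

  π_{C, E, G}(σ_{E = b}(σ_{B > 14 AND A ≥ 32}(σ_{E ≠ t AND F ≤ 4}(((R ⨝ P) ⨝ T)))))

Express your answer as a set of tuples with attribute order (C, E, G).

Joining R and P on G, F yields {(15, 4, 27, 14, b), (15, 4, 27, 14, t), (15, 4, 27, 14, u), (15, 4, 31, 15, b), (15, 4, 31, 15, t), (15, 4, 31, 15, u), (15, 4, 32, 17, b), (15, 4, 32, 17, t), (15, 4, 32, 17, u), (16, 9, 2, 10, c), (16, 9, 2, 10, p), (16, 9, 2, 10, s), (16, 9, 8, 27, c), (16, 9, 8, 27, p), (16, 9, 8, 27, s), (20, 13, 19, 38, u), (20, 13, 19, 38, v), (20, 13, 25, 38, u), (20, 13, 25, 38, v)}.
Joining (R ⨝ P) and T on B yields {(15, 4, 27, 14, b, 12), (15, 4, 27, 14, b, 28), (15, 4, 27, 14, t, 12), (15, 4, 27, 14, t, 28), (15, 4, 27, 14, u, 12), (15, 4, 27, 14, u, 28), (15, 4, 32, 17, b, 4), (15, 4, 32, 17, t, 4), (15, 4, 32, 17, u, 4)}.
Filtering on E ≠ t AND F ≤ 4 leaves {(15, 4, 27, 14, b, 12), (15, 4, 27, 14, b, 28), (15, 4, 27, 14, u, 12), (15, 4, 27, 14, u, 28), (15, 4, 32, 17, b, 4), (15, 4, 32, 17, u, 4)}.
Filtering on B > 14 AND A ≥ 32 leaves {(15, 4, 32, 17, b, 4), (15, 4, 32, 17, u, 4)}.
Filtering on E = b leaves {(15, 4, 32, 17, b, 4)}.
π_{C, E, G} gives {(4, b, 15)}.

{(4, b, 15)}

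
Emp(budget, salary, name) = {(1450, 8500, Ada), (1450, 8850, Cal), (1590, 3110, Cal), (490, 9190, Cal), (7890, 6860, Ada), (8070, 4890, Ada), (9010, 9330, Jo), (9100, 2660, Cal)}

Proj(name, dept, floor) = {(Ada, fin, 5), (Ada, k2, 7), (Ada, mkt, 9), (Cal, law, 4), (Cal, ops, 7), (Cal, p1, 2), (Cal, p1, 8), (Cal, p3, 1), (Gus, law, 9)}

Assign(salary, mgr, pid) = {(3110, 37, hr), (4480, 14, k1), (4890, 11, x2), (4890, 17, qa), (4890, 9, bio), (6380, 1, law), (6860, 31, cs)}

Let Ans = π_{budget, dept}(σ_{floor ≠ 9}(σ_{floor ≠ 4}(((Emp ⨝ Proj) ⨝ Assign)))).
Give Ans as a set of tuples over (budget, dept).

Emp ⋈ Proj (natural join on name): {(1450, 8500, Ada, fin, 5), (1450, 8500, Ada, k2, 7), (1450, 8500, Ada, mkt, 9), (1450, 8850, Cal, law, 4), (1450, 8850, Cal, ops, 7), (1450, 8850, Cal, p1, 2), (1450, 8850, Cal, p1, 8), (1450, 8850, Cal, p3, 1), (1590, 3110, Cal, law, 4), (1590, 3110, Cal, ops, 7), (1590, 3110, Cal, p1, 2), (1590, 3110, Cal, p1, 8), (1590, 3110, Cal, p3, 1), (490, 9190, Cal, law, 4), (490, 9190, Cal, ops, 7), (490, 9190, Cal, p1, 2), (490, 9190, Cal, p1, 8), (490, 9190, Cal, p3, 1), (7890, 6860, Ada, fin, 5), (7890, 6860, Ada, k2, 7), (7890, 6860, Ada, mkt, 9), (8070, 4890, Ada, fin, 5), (8070, 4890, Ada, k2, 7), (8070, 4890, Ada, mkt, 9), (9100, 2660, Cal, law, 4), (9100, 2660, Cal, ops, 7), (9100, 2660, Cal, p1, 2), (9100, 2660, Cal, p1, 8), (9100, 2660, Cal, p3, 1)}
(Emp ⨝ Proj) ⋈ Assign (natural join on salary): {(1590, 3110, Cal, law, 4, 37, hr), (1590, 3110, Cal, ops, 7, 37, hr), (1590, 3110, Cal, p1, 2, 37, hr), (1590, 3110, Cal, p1, 8, 37, hr), (1590, 3110, Cal, p3, 1, 37, hr), (7890, 6860, Ada, fin, 5, 31, cs), (7890, 6860, Ada, k2, 7, 31, cs), (7890, 6860, Ada, mkt, 9, 31, cs), (8070, 4890, Ada, fin, 5, 11, x2), (8070, 4890, Ada, fin, 5, 17, qa), (8070, 4890, Ada, fin, 5, 9, bio), (8070, 4890, Ada, k2, 7, 11, x2), (8070, 4890, Ada, k2, 7, 17, qa), (8070, 4890, Ada, k2, 7, 9, bio), (8070, 4890, Ada, mkt, 9, 11, x2), (8070, 4890, Ada, mkt, 9, 17, qa), (8070, 4890, Ada, mkt, 9, 9, bio)}
σ[floor ≠ 4]: keep tuples satisfying floor ≠ 4 → {(1590, 3110, Cal, ops, 7, 37, hr), (1590, 3110, Cal, p1, 2, 37, hr), (1590, 3110, Cal, p1, 8, 37, hr), (1590, 3110, Cal, p3, 1, 37, hr), (7890, 6860, Ada, fin, 5, 31, cs), (7890, 6860, Ada, k2, 7, 31, cs), (7890, 6860, Ada, mkt, 9, 31, cs), (8070, 4890, Ada, fin, 5, 11, x2), (8070, 4890, Ada, fin, 5, 17, qa), (8070, 4890, Ada, fin, 5, 9, bio), (8070, 4890, Ada, k2, 7, 11, x2), (8070, 4890, Ada, k2, 7, 17, qa), (8070, 4890, Ada, k2, 7, 9, bio), (8070, 4890, Ada, mkt, 9, 11, x2), (8070, 4890, Ada, mkt, 9, 17, qa), (8070, 4890, Ada, mkt, 9, 9, bio)}
σ[floor ≠ 9]: keep tuples satisfying floor ≠ 9 → {(1590, 3110, Cal, ops, 7, 37, hr), (1590, 3110, Cal, p1, 2, 37, hr), (1590, 3110, Cal, p1, 8, 37, hr), (1590, 3110, Cal, p3, 1, 37, hr), (7890, 6860, Ada, fin, 5, 31, cs), (7890, 6860, Ada, k2, 7, 31, cs), (8070, 4890, Ada, fin, 5, 11, x2), (8070, 4890, Ada, fin, 5, 17, qa), (8070, 4890, Ada, fin, 5, 9, bio), (8070, 4890, Ada, k2, 7, 11, x2), (8070, 4890, Ada, k2, 7, 17, qa), (8070, 4890, Ada, k2, 7, 9, bio)}
Keep only column(s) budget, dept (5 duplicate(s) eliminated): {(1590, ops), (1590, p1), (1590, p3), (7890, fin), (7890, k2), (8070, fin), (8070, k2)}

{(1590, ops), (1590, p1), (1590, p3), (7890, fin), (7890, k2), (8070, fin), (8070, k2)}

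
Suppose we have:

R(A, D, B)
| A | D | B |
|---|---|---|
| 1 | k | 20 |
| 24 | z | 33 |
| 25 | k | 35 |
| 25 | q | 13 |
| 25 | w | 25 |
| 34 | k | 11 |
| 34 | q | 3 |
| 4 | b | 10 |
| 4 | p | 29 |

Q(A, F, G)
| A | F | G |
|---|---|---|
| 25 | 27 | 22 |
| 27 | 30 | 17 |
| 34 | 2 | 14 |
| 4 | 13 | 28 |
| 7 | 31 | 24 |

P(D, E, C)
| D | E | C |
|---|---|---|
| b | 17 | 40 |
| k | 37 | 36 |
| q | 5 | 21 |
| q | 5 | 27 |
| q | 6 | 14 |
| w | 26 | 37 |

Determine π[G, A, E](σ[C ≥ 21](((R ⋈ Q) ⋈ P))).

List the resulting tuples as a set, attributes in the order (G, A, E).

{(14, 34, 37), (14, 34, 5), (22, 25, 26), (22, 25, 37), (22, 25, 5), (28, 4, 17)}

R ⋈ Q (natural join on A): {(25, k, 35, 27, 22), (25, q, 13, 27, 22), (25, w, 25, 27, 22), (34, k, 11, 2, 14), (34, q, 3, 2, 14), (4, b, 10, 13, 28), (4, p, 29, 13, 28)}
(R ⋈ Q) ⋈ P (natural join on D): {(25, k, 35, 27, 22, 37, 36), (25, q, 13, 27, 22, 5, 21), (25, q, 13, 27, 22, 5, 27), (25, q, 13, 27, 22, 6, 14), (25, w, 25, 27, 22, 26, 37), (34, k, 11, 2, 14, 37, 36), (34, q, 3, 2, 14, 5, 21), (34, q, 3, 2, 14, 5, 27), (34, q, 3, 2, 14, 6, 14), (4, b, 10, 13, 28, 17, 40)}
Selection C ≥ 21: {(25, k, 35, 27, 22, 37, 36), (25, q, 13, 27, 22, 5, 21), (25, q, 13, 27, 22, 5, 27), (25, w, 25, 27, 22, 26, 37), (34, k, 11, 2, 14, 37, 36), (34, q, 3, 2, 14, 5, 21), (34, q, 3, 2, 14, 5, 27), (4, b, 10, 13, 28, 17, 40)}
π[G, A, E]: project onto (G, A, E) (2 duplicate(s) eliminated) → {(14, 34, 37), (14, 34, 5), (22, 25, 26), (22, 25, 37), (22, 25, 5), (28, 4, 17)}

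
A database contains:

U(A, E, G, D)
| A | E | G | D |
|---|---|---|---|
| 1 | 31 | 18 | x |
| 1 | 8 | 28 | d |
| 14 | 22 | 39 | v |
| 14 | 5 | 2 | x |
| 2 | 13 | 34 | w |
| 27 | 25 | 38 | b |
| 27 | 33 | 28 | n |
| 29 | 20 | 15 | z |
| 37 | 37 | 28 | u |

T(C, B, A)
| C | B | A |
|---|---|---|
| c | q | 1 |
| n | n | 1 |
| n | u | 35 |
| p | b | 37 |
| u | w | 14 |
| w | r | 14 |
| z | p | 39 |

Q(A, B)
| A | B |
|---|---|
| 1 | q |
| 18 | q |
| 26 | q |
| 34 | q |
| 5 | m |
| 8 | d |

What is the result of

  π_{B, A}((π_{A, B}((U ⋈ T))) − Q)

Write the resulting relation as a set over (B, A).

{(b, 37), (n, 1), (r, 14), (w, 14)}

U ⋈ T (natural join on A): {(1, 31, 18, x, c, q), (1, 31, 18, x, n, n), (1, 8, 28, d, c, q), (1, 8, 28, d, n, n), (14, 22, 39, v, u, w), (14, 22, 39, v, w, r), (14, 5, 2, x, u, w), (14, 5, 2, x, w, r), (37, 37, 28, u, p, b)}
π[A, B]: project onto (A, B) (4 duplicate(s) eliminated) → {(1, n), (1, q), (14, r), (14, w), (37, b)}
Difference: {(1, n), (1, q), (14, r), (14, w), (37, b)} with {(1, q), (18, q), (26, q), (34, q), (5, m), (8, d)} → {(1, n), (14, r), (14, w), (37, b)}
π[B, A]: project onto (B, A) → {(b, 37), (n, 1), (r, 14), (w, 14)}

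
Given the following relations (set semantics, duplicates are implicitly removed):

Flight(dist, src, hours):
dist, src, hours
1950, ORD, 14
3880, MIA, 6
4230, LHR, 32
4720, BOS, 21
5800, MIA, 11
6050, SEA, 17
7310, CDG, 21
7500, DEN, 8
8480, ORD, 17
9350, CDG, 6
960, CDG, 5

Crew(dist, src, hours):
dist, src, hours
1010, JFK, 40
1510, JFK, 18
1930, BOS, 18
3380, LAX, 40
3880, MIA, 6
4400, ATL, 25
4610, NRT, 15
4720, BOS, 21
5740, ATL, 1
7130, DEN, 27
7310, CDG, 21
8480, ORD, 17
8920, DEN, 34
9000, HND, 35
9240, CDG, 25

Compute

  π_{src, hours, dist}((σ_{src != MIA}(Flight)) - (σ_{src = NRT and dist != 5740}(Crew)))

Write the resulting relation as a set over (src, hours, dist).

{(BOS, 21, 4720), (CDG, 21, 7310), (CDG, 5, 960), (CDG, 6, 9350), (DEN, 8, 7500), (LHR, 32, 4230), (ORD, 14, 1950), (ORD, 17, 8480), (SEA, 17, 6050)}

Apply σ_{src != MIA}; surviving tuples: {(1950, ORD, 14), (4230, LHR, 32), (4720, BOS, 21), (6050, SEA, 17), (7310, CDG, 21), (7500, DEN, 8), (8480, ORD, 17), (9350, CDG, 6), (960, CDG, 5)}
Apply σ_{src = NRT and dist != 5740}; surviving tuples: {(4610, NRT, 15)}
Difference: {(1950, ORD, 14), (4230, LHR, 32), (4720, BOS, 21), (6050, SEA, 17), (7310, CDG, 21), (7500, DEN, 8), (8480, ORD, 17), (9350, CDG, 6), (960, CDG, 5)} with {(4610, NRT, 15)} → {(1950, ORD, 14), (4230, LHR, 32), (4720, BOS, 21), (6050, SEA, 17), (7310, CDG, 21), (7500, DEN, 8), (8480, ORD, 17), (9350, CDG, 6), (960, CDG, 5)}
Projecting to src, hours, dist: {(BOS, 21, 4720), (CDG, 21, 7310), (CDG, 5, 960), (CDG, 6, 9350), (DEN, 8, 7500), (LHR, 32, 4230), (ORD, 14, 1950), (ORD, 17, 8480), (SEA, 17, 6050)}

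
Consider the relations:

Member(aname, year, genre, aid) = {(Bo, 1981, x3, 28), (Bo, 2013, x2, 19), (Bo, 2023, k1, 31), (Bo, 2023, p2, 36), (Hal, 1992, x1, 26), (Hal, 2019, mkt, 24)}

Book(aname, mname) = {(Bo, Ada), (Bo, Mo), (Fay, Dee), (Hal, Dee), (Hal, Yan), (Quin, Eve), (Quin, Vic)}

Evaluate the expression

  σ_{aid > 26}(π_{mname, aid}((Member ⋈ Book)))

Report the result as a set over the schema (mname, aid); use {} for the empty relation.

{(Ada, 28), (Ada, 31), (Ada, 36), (Mo, 28), (Mo, 31), (Mo, 36)}

Member ⋈ Book (natural join on aname): {(Bo, 1981, x3, 28, Ada), (Bo, 1981, x3, 28, Mo), (Bo, 2013, x2, 19, Ada), (Bo, 2013, x2, 19, Mo), (Bo, 2023, k1, 31, Ada), (Bo, 2023, k1, 31, Mo), (Bo, 2023, p2, 36, Ada), (Bo, 2023, p2, 36, Mo), (Hal, 1992, x1, 26, Dee), (Hal, 1992, x1, 26, Yan), (Hal, 2019, mkt, 24, Dee), (Hal, 2019, mkt, 24, Yan)}
π[mname, aid]: project onto (mname, aid) → {(Ada, 19), (Ada, 28), (Ada, 31), (Ada, 36), (Dee, 24), (Dee, 26), (Mo, 19), (Mo, 28), (Mo, 31), (Mo, 36), (Yan, 24), (Yan, 26)}
Apply σ_{aid > 26}; surviving tuples: {(Ada, 28), (Ada, 31), (Ada, 36), (Mo, 28), (Mo, 31), (Mo, 36)}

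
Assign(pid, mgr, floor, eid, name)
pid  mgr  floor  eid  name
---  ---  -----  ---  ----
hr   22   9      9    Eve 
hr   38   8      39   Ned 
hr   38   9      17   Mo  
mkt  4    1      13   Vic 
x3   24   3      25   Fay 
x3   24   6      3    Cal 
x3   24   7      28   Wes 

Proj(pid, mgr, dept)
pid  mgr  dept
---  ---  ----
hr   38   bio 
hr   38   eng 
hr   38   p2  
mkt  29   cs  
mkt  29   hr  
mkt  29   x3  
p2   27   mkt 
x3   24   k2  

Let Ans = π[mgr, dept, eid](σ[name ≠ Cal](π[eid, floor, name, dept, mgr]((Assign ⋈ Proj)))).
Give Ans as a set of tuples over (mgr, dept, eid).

Assign ⋈ Proj (natural join on pid, mgr): {(hr, 38, 8, 39, Ned, bio), (hr, 38, 8, 39, Ned, eng), (hr, 38, 8, 39, Ned, p2), (hr, 38, 9, 17, Mo, bio), (hr, 38, 9, 17, Mo, eng), (hr, 38, 9, 17, Mo, p2), (x3, 24, 3, 25, Fay, k2), (x3, 24, 6, 3, Cal, k2), (x3, 24, 7, 28, Wes, k2)}
π[eid, floor, name, dept, mgr]: project onto (eid, floor, name, dept, mgr) → {(17, 9, Mo, bio, 38), (17, 9, Mo, eng, 38), (17, 9, Mo, p2, 38), (25, 3, Fay, k2, 24), (28, 7, Wes, k2, 24), (3, 6, Cal, k2, 24), (39, 8, Ned, bio, 38), (39, 8, Ned, eng, 38), (39, 8, Ned, p2, 38)}
Filtering on name ≠ Cal leaves {(17, 9, Mo, bio, 38), (17, 9, Mo, eng, 38), (17, 9, Mo, p2, 38), (25, 3, Fay, k2, 24), (28, 7, Wes, k2, 24), (39, 8, Ned, bio, 38), (39, 8, Ned, eng, 38), (39, 8, Ned, p2, 38)}.
π[mgr, dept, eid]: project onto (mgr, dept, eid) → {(24, k2, 25), (24, k2, 28), (38, bio, 17), (38, bio, 39), (38, eng, 17), (38, eng, 39), (38, p2, 17), (38, p2, 39)}

{(24, k2, 25), (24, k2, 28), (38, bio, 17), (38, bio, 39), (38, eng, 17), (38, eng, 39), (38, p2, 17), (38, p2, 39)}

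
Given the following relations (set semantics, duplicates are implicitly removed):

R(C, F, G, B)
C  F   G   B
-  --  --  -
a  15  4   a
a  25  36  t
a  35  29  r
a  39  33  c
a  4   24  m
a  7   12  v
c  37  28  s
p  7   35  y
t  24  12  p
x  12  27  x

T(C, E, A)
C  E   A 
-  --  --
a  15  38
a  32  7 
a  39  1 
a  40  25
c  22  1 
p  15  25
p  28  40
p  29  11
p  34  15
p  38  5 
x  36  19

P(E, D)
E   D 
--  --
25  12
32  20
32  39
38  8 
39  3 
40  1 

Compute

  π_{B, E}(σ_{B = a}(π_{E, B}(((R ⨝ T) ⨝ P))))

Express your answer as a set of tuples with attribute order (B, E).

{(a, 32), (a, 39), (a, 40)}

R ⋈ T (natural join on C): {(a, 15, 4, a, 15, 38), (a, 15, 4, a, 32, 7), (a, 15, 4, a, 39, 1), (a, 15, 4, a, 40, 25), (a, 25, 36, t, 15, 38), (a, 25, 36, t, 32, 7), (a, 25, 36, t, 39, 1), (a, 25, 36, t, 40, 25), (a, 35, 29, r, 15, 38), (a, 35, 29, r, 32, 7), (a, 35, 29, r, 39, 1), (a, 35, 29, r, 40, 25), (a, 39, 33, c, 15, 38), (a, 39, 33, c, 32, 7), (a, 39, 33, c, 39, 1), (a, 39, 33, c, 40, 25), (a, 4, 24, m, 15, 38), (a, 4, 24, m, 32, 7), (a, 4, 24, m, 39, 1), (a, 4, 24, m, 40, 25), (a, 7, 12, v, 15, 38), (a, 7, 12, v, 32, 7), (a, 7, 12, v, 39, 1), (a, 7, 12, v, 40, 25), (c, 37, 28, s, 22, 1), (p, 7, 35, y, 15, 25), (p, 7, 35, y, 28, 40), (p, 7, 35, y, 29, 11), (p, 7, 35, y, 34, 15), (p, 7, 35, y, 38, 5), (x, 12, 27, x, 36, 19)}
(R ⨝ T) ⋈ P (natural join on E): {(a, 15, 4, a, 32, 7, 20), (a, 15, 4, a, 32, 7, 39), (a, 15, 4, a, 39, 1, 3), (a, 15, 4, a, 40, 25, 1), (a, 25, 36, t, 32, 7, 20), (a, 25, 36, t, 32, 7, 39), (a, 25, 36, t, 39, 1, 3), (a, 25, 36, t, 40, 25, 1), (a, 35, 29, r, 32, 7, 20), (a, 35, 29, r, 32, 7, 39), (a, 35, 29, r, 39, 1, 3), (a, 35, 29, r, 40, 25, 1), (a, 39, 33, c, 32, 7, 20), (a, 39, 33, c, 32, 7, 39), (a, 39, 33, c, 39, 1, 3), (a, 39, 33, c, 40, 25, 1), (a, 4, 24, m, 32, 7, 20), (a, 4, 24, m, 32, 7, 39), (a, 4, 24, m, 39, 1, 3), (a, 4, 24, m, 40, 25, 1), (a, 7, 12, v, 32, 7, 20), (a, 7, 12, v, 32, 7, 39), (a, 7, 12, v, 39, 1, 3), (a, 7, 12, v, 40, 25, 1), (p, 7, 35, y, 38, 5, 8)}
π[E, B]: project onto (E, B) (6 duplicate(s) eliminated) → {(32, a), (32, c), (32, m), (32, r), (32, t), (32, v), (38, y), (39, a), (39, c), (39, m), (39, r), (39, t), (39, v), (40, a), (40, c), (40, m), (40, r), (40, t), (40, v)}
Selection B = a: {(32, a), (39, a), (40, a)}
π[B, E]: project onto (B, E) → {(a, 32), (a, 39), (a, 40)}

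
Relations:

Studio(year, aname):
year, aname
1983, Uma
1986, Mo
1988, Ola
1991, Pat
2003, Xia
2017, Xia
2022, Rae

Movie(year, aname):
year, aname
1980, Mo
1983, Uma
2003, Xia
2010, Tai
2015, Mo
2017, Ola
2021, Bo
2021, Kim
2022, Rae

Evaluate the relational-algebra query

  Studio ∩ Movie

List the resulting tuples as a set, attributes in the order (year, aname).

{(1983, Uma), (2003, Xia), (2022, Rae)}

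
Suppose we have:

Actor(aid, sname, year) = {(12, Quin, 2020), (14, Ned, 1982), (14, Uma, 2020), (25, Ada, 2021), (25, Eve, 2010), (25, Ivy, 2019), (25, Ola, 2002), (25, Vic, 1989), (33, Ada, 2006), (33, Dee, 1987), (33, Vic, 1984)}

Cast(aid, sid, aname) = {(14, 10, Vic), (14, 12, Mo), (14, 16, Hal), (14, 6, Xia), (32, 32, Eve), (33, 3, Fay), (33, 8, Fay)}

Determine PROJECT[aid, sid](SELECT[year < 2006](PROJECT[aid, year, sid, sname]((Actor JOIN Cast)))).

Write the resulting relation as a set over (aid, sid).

Joining Actor and Cast on aid yields {(14, Ned, 1982, 10, Vic), (14, Ned, 1982, 12, Mo), (14, Ned, 1982, 16, Hal), (14, Ned, 1982, 6, Xia), (14, Uma, 2020, 10, Vic), (14, Uma, 2020, 12, Mo), (14, Uma, 2020, 16, Hal), (14, Uma, 2020, 6, Xia), (33, Ada, 2006, 3, Fay), (33, Ada, 2006, 8, Fay), (33, Dee, 1987, 3, Fay), (33, Dee, 1987, 8, Fay), (33, Vic, 1984, 3, Fay), (33, Vic, 1984, 8, Fay)}.
Keep only column(s) aid, year, sid, sname: {(14, 1982, 10, Ned), (14, 1982, 12, Ned), (14, 1982, 16, Ned), (14, 1982, 6, Ned), (14, 2020, 10, Uma), (14, 2020, 12, Uma), (14, 2020, 16, Uma), (14, 2020, 6, Uma), (33, 1984, 3, Vic), (33, 1984, 8, Vic), (33, 1987, 3, Dee), (33, 1987, 8, Dee), (33, 2006, 3, Ada), (33, 2006, 8, Ada)}
Filtering on year < 2006 leaves {(14, 1982, 10, Ned), (14, 1982, 12, Ned), (14, 1982, 16, Ned), (14, 1982, 6, Ned), (33, 1984, 3, Vic), (33, 1984, 8, Vic), (33, 1987, 3, Dee), (33, 1987, 8, Dee)}.
Keep only column(s) aid, sid (2 duplicate(s) eliminated): {(14, 10), (14, 12), (14, 16), (14, 6), (33, 3), (33, 8)}

{(14, 10), (14, 12), (14, 16), (14, 6), (33, 3), (33, 8)}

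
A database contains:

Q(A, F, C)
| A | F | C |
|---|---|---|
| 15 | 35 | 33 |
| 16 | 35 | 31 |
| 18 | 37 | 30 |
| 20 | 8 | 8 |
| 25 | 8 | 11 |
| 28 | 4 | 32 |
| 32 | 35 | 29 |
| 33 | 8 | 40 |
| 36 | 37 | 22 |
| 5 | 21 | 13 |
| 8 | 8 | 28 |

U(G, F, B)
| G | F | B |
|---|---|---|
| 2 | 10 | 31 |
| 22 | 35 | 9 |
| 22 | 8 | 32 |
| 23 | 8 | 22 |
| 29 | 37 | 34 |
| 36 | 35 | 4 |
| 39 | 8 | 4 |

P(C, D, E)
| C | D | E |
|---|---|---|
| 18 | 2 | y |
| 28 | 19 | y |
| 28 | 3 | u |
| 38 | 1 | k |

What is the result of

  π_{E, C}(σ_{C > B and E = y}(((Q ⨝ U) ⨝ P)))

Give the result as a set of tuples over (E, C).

{(y, 28)}

Natural join on F: {(15, 35, 33, 22, 9), (15, 35, 33, 36, 4), (16, 35, 31, 22, 9), (16, 35, 31, 36, 4), (18, 37, 30, 29, 34), (20, 8, 8, 22, 32), (20, 8, 8, 23, 22), (20, 8, 8, 39, 4), (25, 8, 11, 22, 32), (25, 8, 11, 23, 22), (25, 8, 11, 39, 4), (32, 35, 29, 22, 9), (32, 35, 29, 36, 4), (33, 8, 40, 22, 32), (33, 8, 40, 23, 22), (33, 8, 40, 39, 4), (36, 37, 22, 29, 34), (8, 8, 28, 22, 32), (8, 8, 28, 23, 22), (8, 8, 28, 39, 4)}
Natural join on C: {(8, 8, 28, 22, 32, 19, y), (8, 8, 28, 22, 32, 3, u), (8, 8, 28, 23, 22, 19, y), (8, 8, 28, 23, 22, 3, u), (8, 8, 28, 39, 4, 19, y), (8, 8, 28, 39, 4, 3, u)}
Apply σ_{C > B and E = y}; surviving tuples: {(8, 8, 28, 23, 22, 19, y), (8, 8, 28, 39, 4, 19, y)}
π_{E, C} gives {(y, 28)} (1 duplicate(s) eliminated).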